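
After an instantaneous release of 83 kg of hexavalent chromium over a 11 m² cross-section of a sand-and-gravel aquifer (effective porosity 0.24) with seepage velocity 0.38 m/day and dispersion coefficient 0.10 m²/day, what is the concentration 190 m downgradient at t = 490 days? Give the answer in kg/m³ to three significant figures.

1.18 kg/m³

For an instantaneous plane source, C(x,t) = M/(n_e·A·√(4πDt)) · exp(−(x−vt)²/(4Dt)), with n_e·A the pore (flow) area.
Plume center vt = 0.38 × 490 = 186.2 m, so the well at 190 m is 3.8 m downgradient of the peak.
√(4πDt) = 24.81 m, giving peak height M/(n_e·A·√(4πDt)) = 83/(0.24 × 11 × 24.81) = 1.267 kg/m³.
(x−vt)²/(4Dt) = (3.8)²/(4 × 0.10 × 490) = 0.07367; exp(−0.07367) = 0.9290.
C = 1.267 × 0.9290 = 1.18 kg/m³.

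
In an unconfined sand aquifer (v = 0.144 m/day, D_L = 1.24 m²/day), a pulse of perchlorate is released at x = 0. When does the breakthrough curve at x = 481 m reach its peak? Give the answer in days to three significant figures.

For the 1D instantaneous-source solution, setting ∂C/∂t = 0 at fixed x gives v²t² + 2Dt − x² = 0, so t = (√(D² + v²x²) − D)/v².
√(D² + v²x²) = √(1.24² + 0.144² × 481²) = 69.28; v² = 0.020736.
t = (69.28 − 1.24)/0.020736 = 3280 days (vs. the pure-advection estimate x/v = 3340 d).

3280 days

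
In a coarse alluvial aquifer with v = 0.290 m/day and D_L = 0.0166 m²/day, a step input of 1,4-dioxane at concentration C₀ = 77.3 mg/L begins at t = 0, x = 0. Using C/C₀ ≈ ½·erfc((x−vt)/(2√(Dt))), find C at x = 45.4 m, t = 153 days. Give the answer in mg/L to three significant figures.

For a continuous step input, C/C₀ ≈ ½·erfc((x−vt)/(2√(Dt))).
vt = 0.290 × 153 = 44.37 m and 2√(Dt) = 2√(0.0166 × 153) = 3.187 m.
Argument (x−vt)/(2√(Dt)) = (45.4 − 44.37)/3.187 = 0.3232; ½·erfc(0.3232) = 0.3238.
C = 77.3 × 0.3238 = 25.0 mg/L.

25.0 mg/L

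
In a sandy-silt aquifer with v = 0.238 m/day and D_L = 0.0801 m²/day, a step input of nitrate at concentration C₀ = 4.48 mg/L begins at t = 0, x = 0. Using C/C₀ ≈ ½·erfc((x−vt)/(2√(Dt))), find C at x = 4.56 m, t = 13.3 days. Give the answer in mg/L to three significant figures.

For a continuous step input, C/C₀ ≈ ½·erfc((x−vt)/(2√(Dt))).
vt = 0.238 × 13.3 = 3.1654 m and 2√(Dt) = 2√(0.0801 × 13.3) = 2.064 m.
Argument (x−vt)/(2√(Dt)) = (4.56 − 3.1654)/2.064 = 0.6757; ½·erfc(0.6757) = 0.1696.
C = 4.48 × 0.1696 = 0.760 mg/L.

0.760 mg/L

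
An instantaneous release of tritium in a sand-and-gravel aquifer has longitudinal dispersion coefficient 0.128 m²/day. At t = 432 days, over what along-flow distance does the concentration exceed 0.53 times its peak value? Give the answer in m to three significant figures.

The plume is Gaussian with σ = √(2Dt) = √(2 × 0.128 × 432) = 10.52 m.
C/C_peak = exp(−Δx²/(2σ²)) = 0.53 ⇒ Δx = σ·√(−2 ln 0.53) = 10.52 × 1.127 = 11.86 m.
Width = 2Δx = 23.7 m.

23.7 m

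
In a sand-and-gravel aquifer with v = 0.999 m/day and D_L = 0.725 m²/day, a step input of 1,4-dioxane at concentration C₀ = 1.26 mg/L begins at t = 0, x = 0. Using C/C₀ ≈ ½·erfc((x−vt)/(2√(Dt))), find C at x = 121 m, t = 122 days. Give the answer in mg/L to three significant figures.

For a continuous step input, C/C₀ ≈ ½·erfc((x−vt)/(2√(Dt))).
vt = 0.999 × 122 = 121.878 m and 2√(Dt) = 2√(0.725 × 122) = 18.81 m.
Argument (x−vt)/(2√(Dt)) = (121 − 121.878)/18.81 = -0.04668; ½·erfc(-0.04668) = 0.5263.
C = 1.26 × 0.5263 = 0.663 mg/L.

0.663 mg/L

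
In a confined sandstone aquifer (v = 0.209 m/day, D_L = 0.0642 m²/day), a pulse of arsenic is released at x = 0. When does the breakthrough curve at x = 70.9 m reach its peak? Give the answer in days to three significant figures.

For the 1D instantaneous-source solution, setting ∂C/∂t = 0 at fixed x gives v²t² + 2Dt − x² = 0, so t = (√(D² + v²x²) − D)/v².
√(D² + v²x²) = √(0.0642² + 0.209² × 70.9²) = 14.82; v² = 0.043681.
t = (14.82 − 0.0642)/0.043681 = 338 days (vs. the pure-advection estimate x/v = 339 d).

338 days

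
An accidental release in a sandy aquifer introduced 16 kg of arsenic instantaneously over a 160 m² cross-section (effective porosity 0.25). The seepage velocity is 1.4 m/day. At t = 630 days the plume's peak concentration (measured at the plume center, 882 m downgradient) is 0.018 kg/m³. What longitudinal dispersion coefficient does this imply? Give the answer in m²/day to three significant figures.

At the plume center C_max = M/(n_e·A·√(4πDt)), so D = M²/(4πt·(n_e·A·C_max)²).
n_e·A·C_max = 0.25 × 160 × 0.018 = 0.7200 kg/m.
D = 16²/(4π × 630 × 0.7200²) = 0.0624 m²/day.

0.0624 m²/day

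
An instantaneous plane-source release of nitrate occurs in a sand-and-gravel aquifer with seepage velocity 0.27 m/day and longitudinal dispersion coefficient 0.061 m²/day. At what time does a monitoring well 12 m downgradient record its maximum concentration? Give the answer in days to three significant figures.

For the 1D instantaneous-source solution, setting ∂C/∂t = 0 at fixed x gives v²t² + 2Dt − x² = 0, so t = (√(D² + v²x²) − D)/v².
√(D² + v²x²) = √(0.061² + 0.27² × 12²) = 3.241; v² = 0.0729.
t = (3.241 − 0.061)/0.0729 = 43.6 days (vs. the pure-advection estimate x/v = 44.4 d).

43.6 days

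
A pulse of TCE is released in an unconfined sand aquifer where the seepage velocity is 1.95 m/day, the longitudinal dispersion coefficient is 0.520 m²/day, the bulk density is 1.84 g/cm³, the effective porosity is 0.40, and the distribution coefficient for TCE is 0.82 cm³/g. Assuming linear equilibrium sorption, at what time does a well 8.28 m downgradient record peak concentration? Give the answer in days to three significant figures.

Retardation factor R = 1 + ρ_b·K_d/n = 1 + 1.84 × 0.82/0.40 = 4.772.
Sorption retards both mechanisms: v_R = v/R = 0.4086 m/day, D_R = D/R = 0.1090 m²/day.
Peak time from v_R²t² + 2D_R t − x² = 0: t = (√(D_R² + v_R²x²) − D_R)/v_R².
√(D_R² + v_R²x²) = √(0.1090² + 0.4086² × 8.28²) = 3.385; v_R² = 0.1670.
t = (3.385 − 0.1090)/0.1670 = 19.6 days.

19.6 days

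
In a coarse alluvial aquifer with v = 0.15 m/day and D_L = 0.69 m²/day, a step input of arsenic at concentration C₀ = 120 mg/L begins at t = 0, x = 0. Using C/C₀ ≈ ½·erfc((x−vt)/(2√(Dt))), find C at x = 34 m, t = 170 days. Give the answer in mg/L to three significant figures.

For a continuous step input, C/C₀ ≈ ½·erfc((x−vt)/(2√(Dt))).
vt = 0.15 × 170 = 25.5 m and 2√(Dt) = 2√(0.69 × 170) = 21.66 m.
Argument (x−vt)/(2√(Dt)) = (34 − 25.5)/21.66 = 0.3924; ½·erfc(0.3924) = 0.2895.
C = 120 × 0.2895 = 34.7 mg/L.

34.7 mg/L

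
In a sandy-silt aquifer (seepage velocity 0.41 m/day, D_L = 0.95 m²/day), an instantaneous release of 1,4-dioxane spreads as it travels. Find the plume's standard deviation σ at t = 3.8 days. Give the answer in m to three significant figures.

Dispersive spreading gives a Gaussian with σ² = 2Dt; advection only shifts the center.
σ = √(2 × 0.95 × 3.8) = 2.69 m.

2.69 m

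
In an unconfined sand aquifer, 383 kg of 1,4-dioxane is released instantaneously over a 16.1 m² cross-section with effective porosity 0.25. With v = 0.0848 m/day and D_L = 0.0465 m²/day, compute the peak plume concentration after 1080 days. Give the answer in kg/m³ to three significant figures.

3.79 kg/m³

The peak of an instantaneous 1D plume sits at x = vt; there the Gaussian factor is 1 and C_max = M/(n_e·A·√(4πDt)), where n_e·A is the pore area the mass is dissolved in.
√(4πDt) = √(4π × 0.0465 × 1080) = 25.12 m, so C_max = 383/(0.25 × 16.1 × 25.12) = 3.79 kg/m³.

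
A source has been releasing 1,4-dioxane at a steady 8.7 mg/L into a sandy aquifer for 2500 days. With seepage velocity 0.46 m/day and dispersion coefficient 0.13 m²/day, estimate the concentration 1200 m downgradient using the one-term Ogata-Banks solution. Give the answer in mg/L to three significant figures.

For a continuous step input, C/C₀ ≈ ½·erfc((x−vt)/(2√(Dt))).
vt = 0.46 × 2500 = 1150 m and 2√(Dt) = 2√(0.13 × 2500) = 36.06 m.
Argument (x−vt)/(2√(Dt)) = (1200 − 1150)/36.06 = 1.387; ½·erfc(1.387) = 0.02491.
C = 8.7 × 0.02491 = 0.217 mg/L.

0.217 mg/L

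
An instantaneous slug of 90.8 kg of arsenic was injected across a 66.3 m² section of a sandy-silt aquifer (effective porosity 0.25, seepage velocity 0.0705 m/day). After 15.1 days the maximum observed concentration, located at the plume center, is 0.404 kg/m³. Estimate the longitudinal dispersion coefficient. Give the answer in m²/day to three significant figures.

0.969 m²/day

At the plume center C_max = M/(n_e·A·√(4πDt)), so D = M²/(4πt·(n_e·A·C_max)²).
n_e·A·C_max = 0.25 × 66.3 × 0.404 = 6.696 kg/m.
D = 90.8²/(4π × 15.1 × 6.696²) = 0.969 m²/day.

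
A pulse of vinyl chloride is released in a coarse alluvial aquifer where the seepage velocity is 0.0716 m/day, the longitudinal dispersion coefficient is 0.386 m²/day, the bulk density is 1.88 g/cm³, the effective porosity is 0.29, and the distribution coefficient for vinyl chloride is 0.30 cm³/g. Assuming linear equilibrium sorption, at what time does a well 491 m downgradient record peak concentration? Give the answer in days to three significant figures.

Retardation factor R = 1 + ρ_b·K_d/n = 1 + 1.88 × 0.30/0.29 = 2.945.
Sorption retards both mechanisms: v_R = v/R = 0.02431 m/day, D_R = D/R = 0.1311 m²/day.
Peak time from v_R²t² + 2D_R t − x² = 0: t = (√(D_R² + v_R²x²) − D_R)/v_R².
√(D_R² + v_R²x²) = √(0.1311² + 0.02431² × 491²) = 11.94; v_R² = 0.0005910.
t = (11.94 − 0.1311)/0.0005910 = 20000 days.

20000 days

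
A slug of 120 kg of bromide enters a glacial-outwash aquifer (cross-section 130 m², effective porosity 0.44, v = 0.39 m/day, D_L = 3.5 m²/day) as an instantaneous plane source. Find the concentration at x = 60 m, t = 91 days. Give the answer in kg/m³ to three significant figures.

For an instantaneous plane source, C(x,t) = M/(n_e·A·√(4πDt)) · exp(−(x−vt)²/(4Dt)), with n_e·A the pore (flow) area.
Plume center vt = 0.39 × 91 = 35.49 m, so the well at 60 m is 24.51 m downgradient of the peak.
√(4πDt) = 63.26 m, giving peak height M/(n_e·A·√(4πDt)) = 120/(0.44 × 130 × 63.26) = 0.03316 kg/m³.
(x−vt)²/(4Dt) = (24.51)²/(4 × 3.5 × 91) = 0.4715; exp(−0.4715) = 0.6241.
C = 0.03316 × 0.6241 = 0.0207 kg/m³.

0.0207 kg/m³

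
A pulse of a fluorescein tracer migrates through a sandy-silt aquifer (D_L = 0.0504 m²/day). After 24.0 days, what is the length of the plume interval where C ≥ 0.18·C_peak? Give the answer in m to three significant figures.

5.76 m

The plume is Gaussian with σ = √(2Dt) = √(2 × 0.0504 × 24.0) = 1.555 m.
C/C_peak = exp(−Δx²/(2σ²)) = 0.18 ⇒ Δx = σ·√(−2 ln 0.18) = 1.555 × 1.852 = 2.880 m.
Width = 2Δx = 5.76 m.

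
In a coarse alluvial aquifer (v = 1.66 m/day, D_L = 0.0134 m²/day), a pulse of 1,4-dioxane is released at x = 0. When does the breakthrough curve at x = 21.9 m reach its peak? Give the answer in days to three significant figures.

13.2 days

For the 1D instantaneous-source solution, setting ∂C/∂t = 0 at fixed x gives v²t² + 2Dt − x² = 0, so t = (√(D² + v²x²) − D)/v².
√(D² + v²x²) = √(0.0134² + 1.66² × 21.9²) = 36.35; v² = 2.7556.
t = (36.35 − 0.0134)/2.7556 = 13.2 days (vs. the pure-advection estimate x/v = 13.2 d).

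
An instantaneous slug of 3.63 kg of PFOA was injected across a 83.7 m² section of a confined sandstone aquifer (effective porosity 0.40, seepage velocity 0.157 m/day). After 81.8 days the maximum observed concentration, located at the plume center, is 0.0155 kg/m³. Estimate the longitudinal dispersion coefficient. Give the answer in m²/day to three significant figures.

0.0476 m²/day

At the plume center C_max = M/(n_e·A·√(4πDt)), so D = M²/(4πt·(n_e·A·C_max)²).
n_e·A·C_max = 0.40 × 83.7 × 0.0155 = 0.5189 kg/m.
D = 3.63²/(4π × 81.8 × 0.5189²) = 0.0476 m²/day.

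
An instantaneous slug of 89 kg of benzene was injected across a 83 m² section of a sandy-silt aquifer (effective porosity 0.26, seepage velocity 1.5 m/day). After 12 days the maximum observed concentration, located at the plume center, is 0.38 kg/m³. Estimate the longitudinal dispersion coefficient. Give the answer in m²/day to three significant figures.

0.781 m²/day

At the plume center C_max = M/(n_e·A·√(4πDt)), so D = M²/(4πt·(n_e·A·C_max)²).
n_e·A·C_max = 0.26 × 83 × 0.38 = 8.200 kg/m.
D = 89²/(4π × 12 × 8.200²) = 0.781 m²/day.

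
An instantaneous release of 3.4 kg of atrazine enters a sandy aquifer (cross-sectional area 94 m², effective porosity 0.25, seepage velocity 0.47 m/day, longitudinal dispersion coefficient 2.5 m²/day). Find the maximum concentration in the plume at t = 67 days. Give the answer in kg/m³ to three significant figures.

0.00315 kg/m³

The peak of an instantaneous 1D plume sits at x = vt; there the Gaussian factor is 1 and C_max = M/(n_e·A·√(4πDt)), where n_e·A is the pore area the mass is dissolved in.
√(4πDt) = √(4π × 2.5 × 67) = 45.88 m, so C_max = 3.4/(0.25 × 94 × 45.88) = 0.00315 kg/m³.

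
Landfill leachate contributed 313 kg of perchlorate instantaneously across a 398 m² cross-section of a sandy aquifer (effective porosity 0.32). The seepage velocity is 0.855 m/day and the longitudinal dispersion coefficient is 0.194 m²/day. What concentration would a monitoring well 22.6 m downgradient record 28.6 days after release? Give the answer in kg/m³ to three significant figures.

For an instantaneous plane source, C(x,t) = M/(n_e·A·√(4πDt)) · exp(−(x−vt)²/(4Dt)), with n_e·A the pore (flow) area.
Plume center vt = 0.855 × 28.6 = 24.453 m, so the well at 22.6 m is 1.853 m upgradient of the peak.
√(4πDt) = 8.350 m, giving peak height M/(n_e·A·√(4πDt)) = 313/(0.32 × 398 × 8.350) = 0.2943 kg/m³.
(x−vt)²/(4Dt) = (-1.853)²/(4 × 0.194 × 28.6) = 0.1547; exp(−0.1547) = 0.8567.
C = 0.2943 × 0.8567 = 0.252 kg/m³.

0.252 kg/m³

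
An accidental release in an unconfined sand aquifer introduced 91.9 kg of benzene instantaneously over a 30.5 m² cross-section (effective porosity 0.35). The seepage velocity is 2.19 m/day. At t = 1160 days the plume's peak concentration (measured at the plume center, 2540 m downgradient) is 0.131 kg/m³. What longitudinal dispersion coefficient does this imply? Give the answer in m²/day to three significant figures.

At the plume center C_max = M/(n_e·A·√(4πDt)), so D = M²/(4πt·(n_e·A·C_max)²).
n_e·A·C_max = 0.35 × 30.5 × 0.131 = 1.398 kg/m.
D = 91.9²/(4π × 1160 × 1.398²) = 0.296 m²/day.

0.296 m²/day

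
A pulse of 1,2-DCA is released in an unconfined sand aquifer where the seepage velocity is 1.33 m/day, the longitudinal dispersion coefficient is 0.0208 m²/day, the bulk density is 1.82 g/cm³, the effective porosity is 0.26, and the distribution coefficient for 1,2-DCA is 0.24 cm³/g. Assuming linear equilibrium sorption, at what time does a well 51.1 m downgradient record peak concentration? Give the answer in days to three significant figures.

103 days

Retardation factor R = 1 + ρ_b·K_d/n = 1 + 1.82 × 0.24/0.26 = 2.680.
Sorption retards both mechanisms: v_R = v/R = 0.4963 m/day, D_R = D/R = 0.007761 m²/day.
Peak time from v_R²t² + 2D_R t − x² = 0: t = (√(D_R² + v_R²x²) − D_R)/v_R².
√(D_R² + v_R²x²) = √(0.007761² + 0.4963² × 51.1²) = 25.36; v_R² = 0.2463.
t = (25.36 − 0.007761)/0.2463 = 103 days.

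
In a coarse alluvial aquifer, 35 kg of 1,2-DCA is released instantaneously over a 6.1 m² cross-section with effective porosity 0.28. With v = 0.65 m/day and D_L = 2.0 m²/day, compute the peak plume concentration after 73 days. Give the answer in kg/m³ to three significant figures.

0.478 kg/m³

The peak of an instantaneous 1D plume sits at x = vt; there the Gaussian factor is 1 and C_max = M/(n_e·A·√(4πDt)), where n_e·A is the pore area the mass is dissolved in.
√(4πDt) = √(4π × 2.0 × 73) = 42.83 m, so C_max = 35/(0.28 × 6.1 × 42.83) = 0.478 kg/m³.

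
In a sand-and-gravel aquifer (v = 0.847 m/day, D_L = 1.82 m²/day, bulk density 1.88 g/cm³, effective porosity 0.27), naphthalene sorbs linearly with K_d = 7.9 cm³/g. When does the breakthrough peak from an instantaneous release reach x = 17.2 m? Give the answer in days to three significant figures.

Retardation factor R = 1 + ρ_b·K_d/n = 1 + 1.88 × 7.9/0.27 = 56.01.
Sorption retards both mechanisms: v_R = v/R = 0.01512 m/day, D_R = D/R = 0.03249 m²/day.
Peak time from v_R²t² + 2D_R t − x² = 0: t = (√(D_R² + v_R²x²) − D_R)/v_R².
√(D_R² + v_R²x²) = √(0.03249² + 0.01512² × 17.2²) = 0.2621; v_R² = 0.0002286.
t = (0.2621 − 0.03249)/0.0002286 = 1000 days.

1000 days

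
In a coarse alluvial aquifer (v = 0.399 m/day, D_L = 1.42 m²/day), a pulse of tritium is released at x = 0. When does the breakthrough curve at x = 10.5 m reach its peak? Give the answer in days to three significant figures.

18.9 days

For the 1D instantaneous-source solution, setting ∂C/∂t = 0 at fixed x gives v²t² + 2Dt − x² = 0, so t = (√(D² + v²x²) − D)/v².
√(D² + v²x²) = √(1.42² + 0.399² × 10.5²) = 4.424; v² = 0.159201.
t = (4.424 − 1.42)/0.159201 = 18.9 days (vs. the pure-advection estimate x/v = 26.3 d).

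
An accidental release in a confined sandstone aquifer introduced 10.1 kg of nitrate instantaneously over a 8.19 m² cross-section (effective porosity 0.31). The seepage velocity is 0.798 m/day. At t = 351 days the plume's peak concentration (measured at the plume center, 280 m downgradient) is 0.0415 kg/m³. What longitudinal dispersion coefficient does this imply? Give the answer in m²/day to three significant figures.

2.08 m²/day

At the plume center C_max = M/(n_e·A·√(4πDt)), so D = M²/(4πt·(n_e·A·C_max)²).
n_e·A·C_max = 0.31 × 8.19 × 0.0415 = 0.1054 kg/m.
D = 10.1²/(4π × 351 × 0.1054²) = 2.08 m²/day.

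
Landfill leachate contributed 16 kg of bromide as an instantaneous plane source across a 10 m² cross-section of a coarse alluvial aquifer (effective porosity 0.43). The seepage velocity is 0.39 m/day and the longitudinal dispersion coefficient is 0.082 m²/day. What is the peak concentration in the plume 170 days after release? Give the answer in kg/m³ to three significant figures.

0.281 kg/m³

The peak of an instantaneous 1D plume sits at x = vt; there the Gaussian factor is 1 and C_max = M/(n_e·A·√(4πDt)), where n_e·A is the pore area the mass is dissolved in.
√(4πDt) = √(4π × 0.082 × 170) = 13.24 m, so C_max = 16/(0.43 × 10 × 13.24) = 0.281 kg/m³.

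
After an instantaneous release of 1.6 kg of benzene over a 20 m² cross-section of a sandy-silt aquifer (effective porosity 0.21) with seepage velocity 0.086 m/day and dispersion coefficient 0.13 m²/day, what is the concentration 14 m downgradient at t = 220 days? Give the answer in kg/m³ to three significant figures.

0.0163 kg/m³

For an instantaneous plane source, C(x,t) = M/(n_e·A·√(4πDt)) · exp(−(x−vt)²/(4Dt)), with n_e·A the pore (flow) area.
Plume center vt = 0.086 × 220 = 18.92 m, so the well at 14 m is 4.92 m upgradient of the peak.
√(4πDt) = 18.96 m, giving peak height M/(n_e·A·√(4πDt)) = 1.6/(0.21 × 20 × 18.96) = 0.02009 kg/m³.
(x−vt)²/(4Dt) = (-4.92)²/(4 × 0.13 × 220) = 0.2116; exp(−0.2116) = 0.8093.
C = 0.02009 × 0.8093 = 0.0163 kg/m³.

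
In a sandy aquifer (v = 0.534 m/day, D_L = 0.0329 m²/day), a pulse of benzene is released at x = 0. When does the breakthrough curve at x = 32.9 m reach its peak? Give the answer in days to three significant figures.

61.5 days

For the 1D instantaneous-source solution, setting ∂C/∂t = 0 at fixed x gives v²t² + 2Dt − x² = 0, so t = (√(D² + v²x²) − D)/v².
√(D² + v²x²) = √(0.0329² + 0.534² × 32.9²) = 17.57; v² = 0.285156.
t = (17.57 − 0.0329)/0.285156 = 61.5 days (vs. the pure-advection estimate x/v = 61.6 d).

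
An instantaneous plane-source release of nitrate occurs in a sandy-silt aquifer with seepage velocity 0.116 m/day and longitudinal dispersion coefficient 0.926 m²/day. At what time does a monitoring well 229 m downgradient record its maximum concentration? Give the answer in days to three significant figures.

1910 days

For the 1D instantaneous-source solution, setting ∂C/∂t = 0 at fixed x gives v²t² + 2Dt − x² = 0, so t = (√(D² + v²x²) − D)/v².
√(D² + v²x²) = √(0.926² + 0.116² × 229²) = 26.58; v² = 0.013456.
t = (26.58 − 0.926)/0.013456 = 1910 days (vs. the pure-advection estimate x/v = 1970 d).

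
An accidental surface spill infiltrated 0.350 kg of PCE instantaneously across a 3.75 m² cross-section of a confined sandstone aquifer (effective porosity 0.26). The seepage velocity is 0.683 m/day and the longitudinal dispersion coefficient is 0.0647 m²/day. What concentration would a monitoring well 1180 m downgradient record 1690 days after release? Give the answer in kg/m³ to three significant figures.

0.00213 kg/m³

For an instantaneous plane source, C(x,t) = M/(n_e·A·√(4πDt)) · exp(−(x−vt)²/(4Dt)), with n_e·A the pore (flow) area.
Plume center vt = 0.683 × 1690 = 1154.27 m, so the well at 1180 m is 25.73 m downgradient of the peak.
√(4πDt) = 37.07 m, giving peak height M/(n_e·A·√(4πDt)) = 0.350/(0.26 × 3.75 × 37.07) = 0.009684 kg/m³.
(x−vt)²/(4Dt) = (25.73)²/(4 × 0.0647 × 1690) = 1.514; exp(−1.514) = 0.2200.
C = 0.009684 × 0.2200 = 0.00213 kg/m³.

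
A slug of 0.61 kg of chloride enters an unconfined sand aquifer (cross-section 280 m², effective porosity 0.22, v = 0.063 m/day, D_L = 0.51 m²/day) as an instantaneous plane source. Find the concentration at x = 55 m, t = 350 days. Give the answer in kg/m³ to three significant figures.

For an instantaneous plane source, C(x,t) = M/(n_e·A·√(4πDt)) · exp(−(x−vt)²/(4Dt)), with n_e·A the pore (flow) area.
Plume center vt = 0.063 × 350 = 22.05 m, so the well at 55 m is 32.95 m downgradient of the peak.
√(4πDt) = 47.36 m, giving peak height M/(n_e·A·√(4πDt)) = 0.61/(0.22 × 280 × 47.36) = 0.0002091 kg/m³.
(x−vt)²/(4Dt) = (32.95)²/(4 × 0.51 × 350) = 1.521; exp(−1.521) = 0.2185.
C = 0.0002091 × 0.2185 = 4.57e-05 kg/m³.

4.57e-05 kg/m³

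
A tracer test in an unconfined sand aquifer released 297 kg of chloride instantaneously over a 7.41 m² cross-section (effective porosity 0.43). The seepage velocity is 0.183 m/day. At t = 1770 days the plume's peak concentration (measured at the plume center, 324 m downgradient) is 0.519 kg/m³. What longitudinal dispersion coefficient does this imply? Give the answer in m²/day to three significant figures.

1.45 m²/day

At the plume center C_max = M/(n_e·A·√(4πDt)), so D = M²/(4πt·(n_e·A·C_max)²).
n_e·A·C_max = 0.43 × 7.41 × 0.519 = 1.654 kg/m.
D = 297²/(4π × 1770 × 1.654²) = 1.45 m²/day.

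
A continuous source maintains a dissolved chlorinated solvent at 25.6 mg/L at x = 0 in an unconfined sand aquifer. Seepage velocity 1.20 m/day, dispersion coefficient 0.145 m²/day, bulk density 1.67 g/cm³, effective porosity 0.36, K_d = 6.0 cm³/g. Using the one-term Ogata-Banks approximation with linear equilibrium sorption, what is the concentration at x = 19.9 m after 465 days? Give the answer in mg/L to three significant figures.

Retardation factor R = 1 + ρ_b·K_d/n = 1 + 1.67 × 6.0/0.36 = 28.83.
Sorption retards both mechanisms: v_R = v/R = 0.04162 m/day, D_R = D/R = 0.005029 m²/day.
v_R·t = 0.04162 × 465 = 19.3533 m; 2√(D_R t) = 3.058 m; argument = (19.9 − 19.3533)/3.058 = 0.1788.
C = C₀ × ½·erfc(0.1788) = 25.6 × 0.4002 = 10.2 mg/L.

10.2 mg/L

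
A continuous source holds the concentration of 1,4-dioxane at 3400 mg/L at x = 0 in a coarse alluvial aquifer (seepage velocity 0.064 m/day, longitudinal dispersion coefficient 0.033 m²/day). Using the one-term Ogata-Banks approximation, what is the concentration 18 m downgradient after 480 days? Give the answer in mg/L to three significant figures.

3360 mg/L

For a continuous step input, C/C₀ ≈ ½·erfc((x−vt)/(2√(Dt))).
vt = 0.064 × 480 = 30.72 m and 2√(Dt) = 2√(0.033 × 480) = 7.960 m.
Argument (x−vt)/(2√(Dt)) = (18 − 30.72)/7.960 = -1.598; ½·erfc(-1.598) = 0.9881.
C = 3400 × 0.9881 = 3360 mg/L.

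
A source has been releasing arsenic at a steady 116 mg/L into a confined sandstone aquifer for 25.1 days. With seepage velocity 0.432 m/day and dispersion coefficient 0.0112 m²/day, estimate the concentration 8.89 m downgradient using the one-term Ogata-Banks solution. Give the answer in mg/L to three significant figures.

115 mg/L

For a continuous step input, C/C₀ ≈ ½·erfc((x−vt)/(2√(Dt))).
vt = 0.432 × 25.1 = 10.8432 m and 2√(Dt) = 2√(0.0112 × 25.1) = 1.060 m.
Argument (x−vt)/(2√(Dt)) = (8.89 − 10.8432)/1.060 = -1.843; ½·erfc(-1.843) = 0.9954.
C = 116 × 0.9954 = 115 mg/L.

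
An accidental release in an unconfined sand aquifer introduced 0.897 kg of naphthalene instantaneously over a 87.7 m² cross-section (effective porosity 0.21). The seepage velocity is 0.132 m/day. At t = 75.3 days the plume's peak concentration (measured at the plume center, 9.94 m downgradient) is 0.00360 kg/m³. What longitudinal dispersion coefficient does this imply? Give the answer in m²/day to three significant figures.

0.193 m²/day

At the plume center C_max = M/(n_e·A·√(4πDt)), so D = M²/(4πt·(n_e·A·C_max)²).
n_e·A·C_max = 0.21 × 87.7 × 0.00360 = 0.06630 kg/m.
D = 0.897²/(4π × 75.3 × 0.06630²) = 0.193 m²/day.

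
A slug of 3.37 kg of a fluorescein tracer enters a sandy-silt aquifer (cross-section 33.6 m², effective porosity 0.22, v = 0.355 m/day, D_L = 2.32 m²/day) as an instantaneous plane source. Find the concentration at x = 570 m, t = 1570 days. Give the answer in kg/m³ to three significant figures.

For an instantaneous plane source, C(x,t) = M/(n_e·A·√(4πDt)) · exp(−(x−vt)²/(4Dt)), with n_e·A the pore (flow) area.
Plume center vt = 0.355 × 1570 = 557.35 m, so the well at 570 m is 12.65 m downgradient of the peak.
√(4πDt) = 213.9 m, giving peak height M/(n_e·A·√(4πDt)) = 3.37/(0.22 × 33.6 × 213.9) = 0.002131 kg/m³.
(x−vt)²/(4Dt) = (12.65)²/(4 × 2.32 × 1570) = 0.01098; exp(−0.01098) = 0.9891.
C = 0.002131 × 0.9891 = 0.00211 kg/m³.

0.00211 kg/m³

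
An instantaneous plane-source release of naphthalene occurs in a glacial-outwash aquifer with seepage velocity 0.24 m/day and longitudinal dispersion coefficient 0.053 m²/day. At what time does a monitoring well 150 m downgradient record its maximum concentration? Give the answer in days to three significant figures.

For the 1D instantaneous-source solution, setting ∂C/∂t = 0 at fixed x gives v²t² + 2Dt − x² = 0, so t = (√(D² + v²x²) − D)/v².
√(D² + v²x²) = √(0.053² + 0.24² × 150²) = 36.00; v² = 0.0576.
t = (36.00 − 0.053)/0.0576 = 624 days (vs. the pure-advection estimate x/v = 625 d).

624 days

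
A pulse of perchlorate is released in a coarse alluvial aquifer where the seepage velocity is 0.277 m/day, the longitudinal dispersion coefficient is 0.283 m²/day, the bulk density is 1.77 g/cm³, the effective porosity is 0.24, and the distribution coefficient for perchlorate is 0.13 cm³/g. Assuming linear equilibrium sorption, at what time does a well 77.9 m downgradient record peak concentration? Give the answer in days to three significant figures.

544 days

Retardation factor R = 1 + ρ_b·K_d/n = 1 + 1.77 × 0.13/0.24 = 1.959.
Sorption retards both mechanisms: v_R = v/R = 0.1414 m/day, D_R = D/R = 0.1445 m²/day.
Peak time from v_R²t² + 2D_R t − x² = 0: t = (√(D_R² + v_R²x²) − D_R)/v_R².
√(D_R² + v_R²x²) = √(0.1445² + 0.1414² × 77.9²) = 11.02; v_R² = 0.01999.
t = (11.02 − 0.1445)/0.01999 = 544 days.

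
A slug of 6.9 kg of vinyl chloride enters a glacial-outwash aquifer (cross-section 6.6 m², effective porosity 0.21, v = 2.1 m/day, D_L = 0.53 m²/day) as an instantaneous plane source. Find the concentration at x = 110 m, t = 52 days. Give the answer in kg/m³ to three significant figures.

For an instantaneous plane source, C(x,t) = M/(n_e·A·√(4πDt)) · exp(−(x−vt)²/(4Dt)), with n_e·A the pore (flow) area.
Plume center vt = 2.1 × 52 = 109.2 m, so the well at 110 m is 0.8 m downgradient of the peak.
√(4πDt) = 18.61 m, giving peak height M/(n_e·A·√(4πDt)) = 6.9/(0.21 × 6.6 × 18.61) = 0.2675 kg/m³.
(x−vt)²/(4Dt) = (0.8)²/(4 × 0.53 × 52) = 0.005806; exp(−0.005806) = 0.9942.
C = 0.2675 × 0.9942 = 0.266 kg/m³.

0.266 kg/m³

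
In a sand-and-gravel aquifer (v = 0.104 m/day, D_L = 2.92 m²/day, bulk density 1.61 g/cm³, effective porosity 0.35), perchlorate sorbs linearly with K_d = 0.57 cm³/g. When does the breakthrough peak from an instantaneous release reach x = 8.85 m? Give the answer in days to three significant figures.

47.4 days

Retardation factor R = 1 + ρ_b·K_d/n = 1 + 1.61 × 0.57/0.35 = 3.622.
Sorption retards both mechanisms: v_R = v/R = 0.02871 m/day, D_R = D/R = 0.8062 m²/day.
Peak time from v_R²t² + 2D_R t − x² = 0: t = (√(D_R² + v_R²x²) − D_R)/v_R².
√(D_R² + v_R²x²) = √(0.8062² + 0.02871² × 8.85²) = 0.8453; v_R² = 0.0008243.
t = (0.8453 − 0.8062)/0.0008243 = 47.4 days.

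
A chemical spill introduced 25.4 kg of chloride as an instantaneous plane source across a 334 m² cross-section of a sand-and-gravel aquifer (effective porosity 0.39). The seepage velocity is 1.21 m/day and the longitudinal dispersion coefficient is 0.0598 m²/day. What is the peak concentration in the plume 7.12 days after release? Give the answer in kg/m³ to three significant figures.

The peak of an instantaneous 1D plume sits at x = vt; there the Gaussian factor is 1 and C_max = M/(n_e·A·√(4πDt)), where n_e·A is the pore area the mass is dissolved in.
√(4πDt) = √(4π × 0.0598 × 7.12) = 2.313 m, so C_max = 25.4/(0.39 × 334 × 2.313) = 0.0843 kg/m³.

0.0843 kg/m³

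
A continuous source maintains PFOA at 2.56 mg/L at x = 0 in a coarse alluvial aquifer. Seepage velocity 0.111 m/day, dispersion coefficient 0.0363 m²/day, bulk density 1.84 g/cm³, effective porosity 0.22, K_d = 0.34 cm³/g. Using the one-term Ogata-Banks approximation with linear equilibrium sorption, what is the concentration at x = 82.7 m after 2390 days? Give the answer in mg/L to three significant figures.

0.0534 mg/L

Retardation factor R = 1 + ρ_b·K_d/n = 1 + 1.84 × 0.34/0.22 = 3.844.
Sorption retards both mechanisms: v_R = v/R = 0.02888 m/day, D_R = D/R = 0.009443 m²/day.
v_R·t = 0.02888 × 2390 = 69.0232 m; 2√(D_R t) = 9.501 m; argument = (82.7 − 69.0232)/9.501 = 1.440.
C = C₀ × ½·erfc(1.440) = 2.56 × 0.02085 = 0.0534 mg/L.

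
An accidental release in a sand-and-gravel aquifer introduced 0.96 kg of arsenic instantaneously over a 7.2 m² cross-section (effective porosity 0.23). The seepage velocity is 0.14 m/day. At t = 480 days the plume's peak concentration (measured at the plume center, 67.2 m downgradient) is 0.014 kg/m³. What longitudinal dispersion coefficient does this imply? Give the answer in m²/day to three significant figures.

0.284 m²/day

At the plume center C_max = M/(n_e·A·√(4πDt)), so D = M²/(4πt·(n_e·A·C_max)²).
n_e·A·C_max = 0.23 × 7.2 × 0.014 = 0.02318 kg/m.
D = 0.96²/(4π × 480 × 0.02318²) = 0.284 m²/day.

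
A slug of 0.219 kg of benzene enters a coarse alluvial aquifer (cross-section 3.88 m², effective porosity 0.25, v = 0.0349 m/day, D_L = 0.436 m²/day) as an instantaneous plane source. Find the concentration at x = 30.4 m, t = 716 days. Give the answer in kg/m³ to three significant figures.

0.00352 kg/m³

For an instantaneous plane source, C(x,t) = M/(n_e·A·√(4πDt)) · exp(−(x−vt)²/(4Dt)), with n_e·A the pore (flow) area.
Plume center vt = 0.0349 × 716 = 24.9884 m, so the well at 30.4 m is 5.4116 m downgradient of the peak.
√(4πDt) = 62.63 m, giving peak height M/(n_e·A·√(4πDt)) = 0.219/(0.25 × 3.88 × 62.63) = 0.003605 kg/m³.
(x−vt)²/(4Dt) = (5.4116)²/(4 × 0.436 × 716) = 0.02345; exp(−0.02345) = 0.9768.
C = 0.003605 × 0.9768 = 0.00352 kg/m³.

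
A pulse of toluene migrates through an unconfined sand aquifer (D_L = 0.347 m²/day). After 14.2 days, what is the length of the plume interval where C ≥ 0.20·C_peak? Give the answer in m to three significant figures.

11.3 m

The plume is Gaussian with σ = √(2Dt) = √(2 × 0.347 × 14.2) = 3.139 m.
C/C_peak = exp(−Δx²/(2σ²)) = 0.20 ⇒ Δx = σ·√(−2 ln 0.20) = 3.139 × 1.794 = 5.631 m.
Width = 2Δx = 11.3 m.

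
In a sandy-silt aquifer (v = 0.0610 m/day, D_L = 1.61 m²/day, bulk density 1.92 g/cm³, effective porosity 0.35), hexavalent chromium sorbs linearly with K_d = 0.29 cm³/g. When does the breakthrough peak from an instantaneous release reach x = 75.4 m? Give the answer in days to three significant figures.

2270 days

Retardation factor R = 1 + ρ_b·K_d/n = 1 + 1.92 × 0.29/0.35 = 2.591.
Sorption retards both mechanisms: v_R = v/R = 0.02354 m/day, D_R = D/R = 0.6214 m²/day.
Peak time from v_R²t² + 2D_R t − x² = 0: t = (√(D_R² + v_R²x²) − D_R)/v_R².
√(D_R² + v_R²x²) = √(0.6214² + 0.02354² × 75.4²) = 1.881; v_R² = 0.0005541.
t = (1.881 − 0.6214)/0.0005541 = 2270 days.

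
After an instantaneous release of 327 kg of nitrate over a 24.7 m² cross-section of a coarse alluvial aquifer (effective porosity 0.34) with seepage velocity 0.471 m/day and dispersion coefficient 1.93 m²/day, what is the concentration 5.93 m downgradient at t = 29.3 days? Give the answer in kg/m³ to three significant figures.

For an instantaneous plane source, C(x,t) = M/(n_e·A·√(4πDt)) · exp(−(x−vt)²/(4Dt)), with n_e·A the pore (flow) area.
Plume center vt = 0.471 × 29.3 = 13.8003 m, so the well at 5.93 m is 7.8703 m upgradient of the peak.
√(4πDt) = 26.66 m, giving peak height M/(n_e·A·√(4πDt)) = 327/(0.34 × 24.7 × 26.66) = 1.461 kg/m³.
(x−vt)²/(4Dt) = (-7.8703)²/(4 × 1.93 × 29.3) = 0.2738; exp(−0.2738) = 0.7605.
C = 1.461 × 0.7605 = 1.11 kg/m³.

1.11 kg/m³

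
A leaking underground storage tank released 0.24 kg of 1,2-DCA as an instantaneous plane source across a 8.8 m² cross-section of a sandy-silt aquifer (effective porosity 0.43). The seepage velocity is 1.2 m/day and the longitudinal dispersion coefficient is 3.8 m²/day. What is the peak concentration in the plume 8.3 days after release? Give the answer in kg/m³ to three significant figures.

The peak of an instantaneous 1D plume sits at x = vt; there the Gaussian factor is 1 and C_max = M/(n_e·A·√(4πDt)), where n_e·A is the pore area the mass is dissolved in.
√(4πDt) = √(4π × 3.8 × 8.3) = 19.91 m, so C_max = 0.24/(0.43 × 8.8 × 19.91) = 0.00319 kg/m³.

0.00319 kg/m³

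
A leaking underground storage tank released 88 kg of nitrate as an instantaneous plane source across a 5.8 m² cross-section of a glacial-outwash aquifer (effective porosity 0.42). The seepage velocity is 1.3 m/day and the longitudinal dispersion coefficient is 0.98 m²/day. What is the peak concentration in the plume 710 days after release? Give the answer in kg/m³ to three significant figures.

The peak of an instantaneous 1D plume sits at x = vt; there the Gaussian factor is 1 and C_max = M/(n_e·A·√(4πDt)), where n_e·A is the pore area the mass is dissolved in.
√(4πDt) = √(4π × 0.98 × 710) = 93.51 m, so C_max = 88/(0.42 × 5.8 × 93.51) = 0.386 kg/m³.

0.386 kg/m³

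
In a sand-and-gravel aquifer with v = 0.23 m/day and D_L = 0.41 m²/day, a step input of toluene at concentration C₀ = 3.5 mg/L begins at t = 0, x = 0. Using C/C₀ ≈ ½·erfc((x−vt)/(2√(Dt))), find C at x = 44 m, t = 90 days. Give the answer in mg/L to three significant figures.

0.0117 mg/L

For a continuous step input, C/C₀ ≈ ½·erfc((x−vt)/(2√(Dt))).
vt = 0.23 × 90 = 20.7 m and 2√(Dt) = 2√(0.41 × 90) = 12.15 m.
Argument (x−vt)/(2√(Dt)) = (44 − 20.7)/12.15 = 1.918; ½·erfc(1.918) = 0.003339.
C = 3.5 × 0.003339 = 0.0117 mg/L.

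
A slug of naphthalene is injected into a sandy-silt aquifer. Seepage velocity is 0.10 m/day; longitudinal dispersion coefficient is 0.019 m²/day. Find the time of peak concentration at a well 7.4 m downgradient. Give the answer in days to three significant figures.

72.1 days

For the 1D instantaneous-source solution, setting ∂C/∂t = 0 at fixed x gives v²t² + 2Dt − x² = 0, so t = (√(D² + v²x²) − D)/v².
√(D² + v²x²) = √(0.019² + 0.10² × 7.4²) = 0.7402; v² = 0.01.
t = (0.7402 − 0.019)/0.01 = 72.1 days (vs. the pure-advection estimate x/v = 74.0 d).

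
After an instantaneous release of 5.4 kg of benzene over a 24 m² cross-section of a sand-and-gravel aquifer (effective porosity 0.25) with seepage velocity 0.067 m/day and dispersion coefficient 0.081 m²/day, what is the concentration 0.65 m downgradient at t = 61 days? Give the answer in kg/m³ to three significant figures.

For an instantaneous plane source, C(x,t) = M/(n_e·A·√(4πDt)) · exp(−(x−vt)²/(4Dt)), with n_e·A the pore (flow) area.
Plume center vt = 0.067 × 61 = 4.087 m, so the well at 0.65 m is 3.437 m upgradient of the peak.
√(4πDt) = 7.880 m, giving peak height M/(n_e·A·√(4πDt)) = 5.4/(0.25 × 24 × 7.880) = 0.1142 kg/m³.
(x−vt)²/(4Dt) = (-3.437)²/(4 × 0.081 × 61) = 0.5977; exp(−0.5977) = 0.5501.
C = 0.1142 × 0.5501 = 0.0628 kg/m³.

0.0628 kg/m³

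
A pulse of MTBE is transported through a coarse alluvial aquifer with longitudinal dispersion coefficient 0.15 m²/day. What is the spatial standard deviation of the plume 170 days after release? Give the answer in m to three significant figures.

7.14 m

Dispersive spreading gives a Gaussian with σ² = 2Dt; advection only shifts the center.
σ = √(2 × 0.15 × 170) = 7.14 m.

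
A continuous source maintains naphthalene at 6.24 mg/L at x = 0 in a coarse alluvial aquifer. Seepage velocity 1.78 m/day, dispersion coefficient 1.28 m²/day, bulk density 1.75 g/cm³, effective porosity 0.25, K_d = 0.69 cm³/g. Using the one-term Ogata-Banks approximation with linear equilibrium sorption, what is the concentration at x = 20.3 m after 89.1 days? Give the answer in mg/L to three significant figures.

Retardation factor R = 1 + ρ_b·K_d/n = 1 + 1.75 × 0.69/0.25 = 5.830.
Sorption retards both mechanisms: v_R = v/R = 0.3053 m/day, D_R = D/R = 0.2196 m²/day.
v_R·t = 0.3053 × 89.1 = 27.20223 m; 2√(D_R t) = 8.847 m; argument = (20.3 − 27.20223)/8.847 = -0.7802.
C = C₀ × ½·erfc(-0.7802) = 6.24 × 0.8651 = 5.40 mg/L.

5.40 mg/L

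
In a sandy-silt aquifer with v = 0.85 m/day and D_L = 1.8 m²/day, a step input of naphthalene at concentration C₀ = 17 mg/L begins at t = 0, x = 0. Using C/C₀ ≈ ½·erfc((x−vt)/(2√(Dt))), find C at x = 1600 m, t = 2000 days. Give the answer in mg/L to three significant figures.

15.0 mg/L

For a continuous step input, C/C₀ ≈ ½·erfc((x−vt)/(2√(Dt))).
vt = 0.85 × 2000 = 1700 m and 2√(Dt) = 2√(1.8 × 2000) = 120.0 m.
Argument (x−vt)/(2√(Dt)) = (1600 − 1700)/120.0 = -0.8333; ½·erfc(-0.8333) = 0.8807.
C = 17 × 0.8807 = 15.0 mg/L.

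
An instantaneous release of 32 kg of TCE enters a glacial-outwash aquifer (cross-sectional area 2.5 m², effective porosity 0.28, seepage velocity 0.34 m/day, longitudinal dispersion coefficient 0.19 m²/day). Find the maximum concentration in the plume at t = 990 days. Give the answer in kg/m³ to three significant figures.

0.940 kg/m³

The peak of an instantaneous 1D plume sits at x = vt; there the Gaussian factor is 1 and C_max = M/(n_e·A·√(4πDt)), where n_e·A is the pore area the mass is dissolved in.
√(4πDt) = √(4π × 0.19 × 990) = 48.62 m, so C_max = 32/(0.28 × 2.5 × 48.62) = 0.940 kg/m³.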